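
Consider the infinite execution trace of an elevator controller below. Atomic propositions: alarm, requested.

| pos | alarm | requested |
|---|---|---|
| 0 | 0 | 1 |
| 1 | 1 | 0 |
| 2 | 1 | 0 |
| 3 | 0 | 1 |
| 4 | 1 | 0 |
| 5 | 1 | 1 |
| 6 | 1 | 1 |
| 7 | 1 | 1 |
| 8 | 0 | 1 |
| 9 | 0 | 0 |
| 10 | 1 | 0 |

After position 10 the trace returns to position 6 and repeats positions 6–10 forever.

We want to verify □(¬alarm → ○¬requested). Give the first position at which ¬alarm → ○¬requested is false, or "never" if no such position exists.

¬alarm → ○¬requested holds at every position 0..10, and those are all the positions the trace ever visits, so the invariant □(¬alarm → ○¬requested) is never violated.

never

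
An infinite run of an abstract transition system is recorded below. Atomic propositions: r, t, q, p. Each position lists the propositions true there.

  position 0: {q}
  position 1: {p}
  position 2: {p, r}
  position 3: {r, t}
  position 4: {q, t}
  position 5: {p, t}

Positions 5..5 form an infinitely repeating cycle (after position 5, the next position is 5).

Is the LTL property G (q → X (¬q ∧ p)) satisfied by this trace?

Holds

q → X (¬q ∧ p) holds at every position 0..5, and those are all positions ever visited, so G (q → X (¬q ∧ p)) holds.
Positions where q holds: 0, 4.
Check X (¬q ∧ p) at each: 0→ok, 4→ok.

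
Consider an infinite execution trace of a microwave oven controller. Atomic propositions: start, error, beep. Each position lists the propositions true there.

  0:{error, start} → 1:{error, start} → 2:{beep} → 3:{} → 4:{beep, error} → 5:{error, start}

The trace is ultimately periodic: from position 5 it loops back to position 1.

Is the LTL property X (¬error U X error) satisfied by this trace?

The position after 0 is 1; ¬error U X error is false there.

No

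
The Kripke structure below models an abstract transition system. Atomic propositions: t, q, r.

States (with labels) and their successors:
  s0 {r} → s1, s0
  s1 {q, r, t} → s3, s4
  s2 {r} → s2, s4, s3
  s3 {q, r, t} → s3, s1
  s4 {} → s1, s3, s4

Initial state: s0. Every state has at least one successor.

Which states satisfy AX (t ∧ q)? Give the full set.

{s3}

States satisfying t ∧ q: {s1, s3}.
States satisfying AX (t ∧ q): {s3}.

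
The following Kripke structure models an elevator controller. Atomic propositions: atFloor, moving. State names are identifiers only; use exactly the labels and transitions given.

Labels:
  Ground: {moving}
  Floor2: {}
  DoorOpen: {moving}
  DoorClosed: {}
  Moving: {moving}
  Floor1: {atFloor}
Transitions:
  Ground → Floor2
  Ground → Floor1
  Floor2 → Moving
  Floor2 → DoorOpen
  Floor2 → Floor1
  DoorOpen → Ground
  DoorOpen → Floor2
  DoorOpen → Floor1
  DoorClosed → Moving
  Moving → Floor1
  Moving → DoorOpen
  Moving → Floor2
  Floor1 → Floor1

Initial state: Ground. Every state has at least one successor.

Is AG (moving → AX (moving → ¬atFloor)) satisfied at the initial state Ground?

States satisfying moving → AX (moving → ¬atFloor): {Ground, Floor2, DoorOpen, DoorClosed, Moving, Floor1}.
States satisfying AG (moving → AX (moving → ¬atFloor)): {Ground, Floor2, DoorOpen, DoorClosed, Moving, Floor1}.
Every state reachable from Ground satisfies moving → AX (moving → ¬atFloor).
Ground ∈ Sat(AG (moving → AX (moving → ¬atFloor))).

Yes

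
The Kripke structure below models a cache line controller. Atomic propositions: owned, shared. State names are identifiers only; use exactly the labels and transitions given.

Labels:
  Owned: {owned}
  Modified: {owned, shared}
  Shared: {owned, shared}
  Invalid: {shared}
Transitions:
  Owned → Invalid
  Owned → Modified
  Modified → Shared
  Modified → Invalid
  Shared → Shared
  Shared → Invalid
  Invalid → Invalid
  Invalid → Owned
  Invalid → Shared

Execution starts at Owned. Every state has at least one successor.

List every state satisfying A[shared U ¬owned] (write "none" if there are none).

{Invalid}

States satisfying shared: {Modified, Shared, Invalid}.
States satisfying ¬owned: {Invalid}.
States satisfying A[shared U ¬owned]: {Invalid}.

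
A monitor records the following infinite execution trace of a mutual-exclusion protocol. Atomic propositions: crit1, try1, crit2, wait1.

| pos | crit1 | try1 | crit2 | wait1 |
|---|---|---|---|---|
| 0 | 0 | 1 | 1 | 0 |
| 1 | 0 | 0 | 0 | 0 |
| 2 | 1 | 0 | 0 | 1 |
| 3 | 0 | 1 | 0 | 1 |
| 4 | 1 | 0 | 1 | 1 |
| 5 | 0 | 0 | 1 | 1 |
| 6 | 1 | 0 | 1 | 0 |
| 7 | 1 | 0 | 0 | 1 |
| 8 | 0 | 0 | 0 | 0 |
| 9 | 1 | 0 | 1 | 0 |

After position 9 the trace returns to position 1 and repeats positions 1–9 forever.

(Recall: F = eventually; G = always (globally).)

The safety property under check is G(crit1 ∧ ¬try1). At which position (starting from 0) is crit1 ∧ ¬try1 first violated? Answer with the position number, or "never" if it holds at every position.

At position 0 the labels are {crit2, try1}, so crit1 ∧ ¬try1 is false there. This is the first violation.

0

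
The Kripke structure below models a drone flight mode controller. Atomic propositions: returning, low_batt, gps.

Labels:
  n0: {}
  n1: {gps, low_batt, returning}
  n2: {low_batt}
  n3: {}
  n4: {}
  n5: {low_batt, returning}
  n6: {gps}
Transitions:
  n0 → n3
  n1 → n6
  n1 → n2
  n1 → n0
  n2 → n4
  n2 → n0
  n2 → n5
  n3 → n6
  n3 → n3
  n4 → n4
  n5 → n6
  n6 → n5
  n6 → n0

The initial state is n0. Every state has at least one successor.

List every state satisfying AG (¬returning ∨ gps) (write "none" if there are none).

{n4}

States satisfying ¬returning ∨ gps: {n0, n1, n2, n3, n4, n6}.
States satisfying AG (¬returning ∨ gps): {n4}.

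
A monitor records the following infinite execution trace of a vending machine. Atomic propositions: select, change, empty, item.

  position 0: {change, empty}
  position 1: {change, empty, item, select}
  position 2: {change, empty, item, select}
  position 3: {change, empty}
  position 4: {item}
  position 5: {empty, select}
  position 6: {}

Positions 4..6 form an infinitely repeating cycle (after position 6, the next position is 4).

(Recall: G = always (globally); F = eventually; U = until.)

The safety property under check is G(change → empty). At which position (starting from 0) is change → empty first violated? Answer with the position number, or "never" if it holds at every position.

change → empty holds at every position 0..6, and those are all the positions the trace ever visits, so the invariant G(change → empty) is never violated.

never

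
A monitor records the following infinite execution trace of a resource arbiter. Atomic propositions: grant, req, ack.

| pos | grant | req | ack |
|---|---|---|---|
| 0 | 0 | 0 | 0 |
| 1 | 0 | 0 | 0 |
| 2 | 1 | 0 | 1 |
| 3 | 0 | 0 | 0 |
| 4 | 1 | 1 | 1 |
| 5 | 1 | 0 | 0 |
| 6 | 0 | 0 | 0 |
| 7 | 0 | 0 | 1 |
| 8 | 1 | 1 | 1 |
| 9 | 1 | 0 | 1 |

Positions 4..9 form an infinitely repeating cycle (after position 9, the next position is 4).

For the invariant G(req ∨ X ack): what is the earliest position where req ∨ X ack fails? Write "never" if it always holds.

0

At position 0 the labels are {} and the next position 1 has {}, so req ∨ X ack is false there. This is the first violation.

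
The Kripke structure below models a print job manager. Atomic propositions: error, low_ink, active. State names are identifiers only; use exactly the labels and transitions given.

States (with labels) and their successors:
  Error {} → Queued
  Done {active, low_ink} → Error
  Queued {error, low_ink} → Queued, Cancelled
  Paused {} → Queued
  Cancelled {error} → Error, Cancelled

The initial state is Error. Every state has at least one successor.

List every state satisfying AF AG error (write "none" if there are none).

States satisfying AG error: ∅.
States satisfying AF AG error: ∅.

none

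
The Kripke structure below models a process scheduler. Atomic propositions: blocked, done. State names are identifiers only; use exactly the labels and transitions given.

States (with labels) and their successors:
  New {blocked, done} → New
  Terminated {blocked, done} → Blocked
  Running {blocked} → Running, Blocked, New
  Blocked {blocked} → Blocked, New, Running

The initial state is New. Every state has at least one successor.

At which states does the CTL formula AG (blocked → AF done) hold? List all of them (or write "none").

{New}

States satisfying blocked → AF done: {New, Terminated}.
States satisfying AG (blocked → AF done): {New}.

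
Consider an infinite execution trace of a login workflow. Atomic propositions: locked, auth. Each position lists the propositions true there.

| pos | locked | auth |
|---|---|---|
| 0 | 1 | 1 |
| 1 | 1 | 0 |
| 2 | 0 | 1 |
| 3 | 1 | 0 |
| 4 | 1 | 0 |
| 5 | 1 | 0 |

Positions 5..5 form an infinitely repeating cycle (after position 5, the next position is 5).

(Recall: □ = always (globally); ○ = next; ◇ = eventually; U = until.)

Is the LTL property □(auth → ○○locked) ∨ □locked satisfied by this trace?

Does not hold

auth → ○○locked must hold at every position from 0 onward. It fails at position 0, so □(auth → ○○locked) is false.
Positions where auth holds: 0, 2.
Check ○○locked at each: 0→fails, 2→ok.
locked must hold at every position from 0 onward. It fails at position 2, so □locked is false.
At position 0: □(auth → ○○locked) is false; □locked is false; so □(auth → ○○locked) ∨ □locked is false.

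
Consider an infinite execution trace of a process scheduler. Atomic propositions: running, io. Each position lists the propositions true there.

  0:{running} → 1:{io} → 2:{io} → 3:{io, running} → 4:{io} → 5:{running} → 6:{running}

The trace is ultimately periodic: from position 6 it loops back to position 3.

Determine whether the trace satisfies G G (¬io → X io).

Violated

G (¬io → X io) must hold at every position from 0 onward. It fails at position 0, so G G (¬io → X io) is false.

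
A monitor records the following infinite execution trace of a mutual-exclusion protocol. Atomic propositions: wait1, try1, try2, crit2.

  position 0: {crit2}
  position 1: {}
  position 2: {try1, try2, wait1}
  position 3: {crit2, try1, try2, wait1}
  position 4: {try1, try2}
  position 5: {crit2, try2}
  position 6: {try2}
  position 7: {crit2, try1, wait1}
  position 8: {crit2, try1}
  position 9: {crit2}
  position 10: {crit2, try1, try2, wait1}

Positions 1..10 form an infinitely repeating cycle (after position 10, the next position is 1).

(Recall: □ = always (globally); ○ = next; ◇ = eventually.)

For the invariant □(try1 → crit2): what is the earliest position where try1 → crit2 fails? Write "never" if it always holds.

Check try1 → crit2 at each position in order: 0 ✓, 1 ✓.
At position 2 the labels are {try1, try2, wait1}, so try1 → crit2 is false there. This is the first violation.

2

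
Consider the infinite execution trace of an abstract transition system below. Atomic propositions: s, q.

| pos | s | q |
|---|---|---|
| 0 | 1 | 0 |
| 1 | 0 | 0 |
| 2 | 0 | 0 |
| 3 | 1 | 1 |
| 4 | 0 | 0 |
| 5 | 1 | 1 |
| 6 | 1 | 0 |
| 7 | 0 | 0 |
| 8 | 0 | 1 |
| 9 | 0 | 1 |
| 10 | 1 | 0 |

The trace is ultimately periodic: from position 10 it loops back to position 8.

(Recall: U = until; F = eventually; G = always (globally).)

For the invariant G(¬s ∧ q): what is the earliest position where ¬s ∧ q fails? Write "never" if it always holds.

At position 0 the labels are {s}, so ¬s ∧ q is false there. This is the first violation.

0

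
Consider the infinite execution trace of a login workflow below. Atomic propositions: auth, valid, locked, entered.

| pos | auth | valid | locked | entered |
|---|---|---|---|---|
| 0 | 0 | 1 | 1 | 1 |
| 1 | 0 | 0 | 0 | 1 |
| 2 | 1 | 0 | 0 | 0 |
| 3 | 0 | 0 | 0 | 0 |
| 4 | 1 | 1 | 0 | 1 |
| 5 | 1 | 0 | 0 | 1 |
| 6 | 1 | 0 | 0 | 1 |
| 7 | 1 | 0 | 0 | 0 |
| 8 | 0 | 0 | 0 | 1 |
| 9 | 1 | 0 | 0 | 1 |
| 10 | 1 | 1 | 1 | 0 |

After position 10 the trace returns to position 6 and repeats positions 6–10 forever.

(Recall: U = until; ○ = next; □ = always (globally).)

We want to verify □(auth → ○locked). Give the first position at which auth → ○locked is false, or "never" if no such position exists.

2

Check auth → ○locked at each position in order: 0 ✓, 1 ✓.
At position 2 the labels are {auth} and the next position 3 has {}, so auth → ○locked is false there. This is the first violation.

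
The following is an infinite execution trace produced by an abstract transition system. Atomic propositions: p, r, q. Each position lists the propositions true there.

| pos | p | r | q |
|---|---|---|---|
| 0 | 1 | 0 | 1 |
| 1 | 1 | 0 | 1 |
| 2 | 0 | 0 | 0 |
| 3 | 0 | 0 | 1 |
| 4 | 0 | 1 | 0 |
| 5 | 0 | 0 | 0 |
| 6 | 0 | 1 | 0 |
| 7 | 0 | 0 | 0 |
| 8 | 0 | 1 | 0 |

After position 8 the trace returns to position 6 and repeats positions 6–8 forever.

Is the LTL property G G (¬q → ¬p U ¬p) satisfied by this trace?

G (¬q → ¬p U ¬p) holds at every position 0..8, and those are all positions ever visited, so G G (¬q → ¬p U ¬p) holds.

Yes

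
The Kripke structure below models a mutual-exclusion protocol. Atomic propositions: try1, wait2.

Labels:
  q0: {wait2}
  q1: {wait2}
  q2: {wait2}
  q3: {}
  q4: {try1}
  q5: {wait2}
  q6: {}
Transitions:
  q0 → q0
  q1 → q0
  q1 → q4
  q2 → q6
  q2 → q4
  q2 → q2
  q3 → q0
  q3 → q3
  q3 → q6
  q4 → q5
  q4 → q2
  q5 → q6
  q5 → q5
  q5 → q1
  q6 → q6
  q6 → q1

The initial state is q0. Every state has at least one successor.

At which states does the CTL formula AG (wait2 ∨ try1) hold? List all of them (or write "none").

{q0}

States satisfying wait2 ∨ try1: {q0, q1, q2, q4, q5}.
States satisfying AG (wait2 ∨ try1): {q0}.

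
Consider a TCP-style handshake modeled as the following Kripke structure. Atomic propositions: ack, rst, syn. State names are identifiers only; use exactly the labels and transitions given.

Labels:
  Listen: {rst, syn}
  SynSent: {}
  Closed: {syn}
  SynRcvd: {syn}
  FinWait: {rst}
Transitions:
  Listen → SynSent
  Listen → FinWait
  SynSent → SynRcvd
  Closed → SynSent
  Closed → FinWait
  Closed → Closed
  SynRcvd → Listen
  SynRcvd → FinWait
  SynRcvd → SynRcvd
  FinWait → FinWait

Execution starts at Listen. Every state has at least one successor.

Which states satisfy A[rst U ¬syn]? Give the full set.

{Listen, SynSent, FinWait}

States satisfying rst: {Listen, FinWait}.
States satisfying ¬syn: {SynSent, FinWait}.
States satisfying A[rst U ¬syn]: {Listen, SynSent, FinWait}.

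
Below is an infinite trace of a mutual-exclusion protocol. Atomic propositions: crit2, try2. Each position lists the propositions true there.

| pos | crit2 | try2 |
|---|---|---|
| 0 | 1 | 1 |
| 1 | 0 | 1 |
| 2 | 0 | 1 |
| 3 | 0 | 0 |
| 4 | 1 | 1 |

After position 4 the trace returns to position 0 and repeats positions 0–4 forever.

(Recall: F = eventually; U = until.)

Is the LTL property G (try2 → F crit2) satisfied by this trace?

Satisfied

try2 → F crit2 holds at every position 0..4, and those are all positions ever visited, so G (try2 → F crit2) holds.
Positions where try2 holds: 0, 1, 2, 4.
Check F crit2 at each: 0→ok, 1→ok, 2→ok, 4→ok.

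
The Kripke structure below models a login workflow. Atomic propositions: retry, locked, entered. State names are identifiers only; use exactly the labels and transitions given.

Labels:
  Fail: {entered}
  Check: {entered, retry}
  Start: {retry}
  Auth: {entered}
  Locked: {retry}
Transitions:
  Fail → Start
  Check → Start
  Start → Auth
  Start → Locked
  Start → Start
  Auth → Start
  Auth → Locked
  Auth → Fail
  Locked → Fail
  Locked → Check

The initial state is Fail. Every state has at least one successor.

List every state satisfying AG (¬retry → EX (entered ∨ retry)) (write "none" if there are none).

{Fail, Check, Start, Auth, Locked}

States satisfying ¬retry → EX (entered ∨ retry): {Fail, Check, Start, Auth, Locked}.
States satisfying AG (¬retry → EX (entered ∨ retry)): {Fail, Check, Start, Auth, Locked}.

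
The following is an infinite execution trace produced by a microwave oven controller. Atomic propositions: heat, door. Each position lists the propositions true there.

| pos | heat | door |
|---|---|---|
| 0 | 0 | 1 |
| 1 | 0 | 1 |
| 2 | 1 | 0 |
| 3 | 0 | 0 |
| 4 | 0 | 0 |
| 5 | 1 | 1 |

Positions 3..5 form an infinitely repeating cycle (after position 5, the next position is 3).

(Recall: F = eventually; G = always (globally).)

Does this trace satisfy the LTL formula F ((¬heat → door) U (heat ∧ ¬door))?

(¬heat → door) U (heat ∧ ¬door) holds at position 0, which is reachable from 0, so F ((¬heat → door) U (heat ∧ ¬door)) holds.

Yes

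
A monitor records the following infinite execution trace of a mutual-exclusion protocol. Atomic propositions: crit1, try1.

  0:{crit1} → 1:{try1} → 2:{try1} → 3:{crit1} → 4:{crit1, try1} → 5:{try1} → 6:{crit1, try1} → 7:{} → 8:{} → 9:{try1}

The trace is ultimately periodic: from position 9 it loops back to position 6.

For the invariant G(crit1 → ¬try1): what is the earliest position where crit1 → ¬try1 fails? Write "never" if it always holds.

4

Check crit1 → ¬try1 at each position in order: 0 ✓, 1 ✓, 2 ✓, 3 ✓.
At position 4 the labels are {crit1, try1}, so crit1 → ¬try1 is false there. This is the first violation.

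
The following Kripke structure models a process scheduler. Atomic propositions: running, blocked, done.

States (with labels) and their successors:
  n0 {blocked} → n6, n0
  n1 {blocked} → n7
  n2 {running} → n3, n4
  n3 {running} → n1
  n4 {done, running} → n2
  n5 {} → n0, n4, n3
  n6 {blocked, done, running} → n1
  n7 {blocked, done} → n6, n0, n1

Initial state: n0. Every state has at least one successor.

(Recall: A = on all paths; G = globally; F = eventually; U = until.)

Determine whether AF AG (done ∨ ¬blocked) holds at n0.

States satisfying AG (done ∨ ¬blocked): ∅.
States satisfying AF AG (done ∨ ¬blocked): ∅.
There is a path from n0 along which AG (done ∨ ¬blocked) never holds.
n0 ∉ Sat(AF AG (done ∨ ¬blocked)).

Does not hold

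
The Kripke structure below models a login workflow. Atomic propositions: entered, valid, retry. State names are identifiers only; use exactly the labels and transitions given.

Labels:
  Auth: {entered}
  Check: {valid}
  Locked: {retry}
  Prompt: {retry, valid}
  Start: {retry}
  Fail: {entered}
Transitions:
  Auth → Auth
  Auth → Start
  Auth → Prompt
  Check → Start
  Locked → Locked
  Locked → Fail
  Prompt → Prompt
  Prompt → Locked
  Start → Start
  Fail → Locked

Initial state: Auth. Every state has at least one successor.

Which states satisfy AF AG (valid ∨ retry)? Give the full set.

States satisfying AG (valid ∨ retry): {Check, Start}.
States satisfying AF AG (valid ∨ retry): {Check, Start}.

{Check, Start}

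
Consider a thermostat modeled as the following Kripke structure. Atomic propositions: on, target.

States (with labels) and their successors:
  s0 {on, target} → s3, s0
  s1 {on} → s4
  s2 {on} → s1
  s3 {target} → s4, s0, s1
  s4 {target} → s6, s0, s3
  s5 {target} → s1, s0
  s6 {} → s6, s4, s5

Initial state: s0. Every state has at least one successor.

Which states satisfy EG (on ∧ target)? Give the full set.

States satisfying on ∧ target: {s0}.
States satisfying EG (on ∧ target): {s0}.

{s0}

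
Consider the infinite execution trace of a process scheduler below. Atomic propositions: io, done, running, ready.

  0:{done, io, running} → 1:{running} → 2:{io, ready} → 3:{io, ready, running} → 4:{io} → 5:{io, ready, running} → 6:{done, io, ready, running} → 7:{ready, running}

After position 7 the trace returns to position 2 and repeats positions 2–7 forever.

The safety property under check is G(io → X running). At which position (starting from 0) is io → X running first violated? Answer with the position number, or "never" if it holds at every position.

3

Check io → X running at each position in order: 0 ✓, 1 ✓, 2 ✓.
At position 3 the labels are {io, ready, running} and the next position 4 has {io}, so io → X running is false there. This is the first violation.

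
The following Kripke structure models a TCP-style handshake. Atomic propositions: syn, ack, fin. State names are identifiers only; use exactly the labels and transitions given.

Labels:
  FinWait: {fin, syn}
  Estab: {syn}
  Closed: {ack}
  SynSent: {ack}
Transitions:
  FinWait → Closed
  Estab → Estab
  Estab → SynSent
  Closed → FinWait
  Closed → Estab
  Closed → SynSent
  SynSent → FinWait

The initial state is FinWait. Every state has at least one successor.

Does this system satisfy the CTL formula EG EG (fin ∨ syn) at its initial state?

States satisfying EG (fin ∨ syn): {Estab}.
States satisfying EG EG (fin ∨ syn): {Estab}.
No suitable path/successor from FinWait witnesses the formula.
FinWait ∉ Sat(EG EG (fin ∨ syn)).

No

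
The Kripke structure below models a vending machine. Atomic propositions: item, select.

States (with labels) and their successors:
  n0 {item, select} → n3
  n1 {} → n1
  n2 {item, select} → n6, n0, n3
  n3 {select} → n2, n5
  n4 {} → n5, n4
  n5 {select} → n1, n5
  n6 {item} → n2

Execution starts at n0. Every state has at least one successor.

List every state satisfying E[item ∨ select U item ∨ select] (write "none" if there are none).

States satisfying item ∨ select: {n0, n2, n3, n5, n6}.
States satisfying E[item ∨ select U item ∨ select]: {n0, n2, n3, n5, n6}.

{n0, n2, n3, n5, n6}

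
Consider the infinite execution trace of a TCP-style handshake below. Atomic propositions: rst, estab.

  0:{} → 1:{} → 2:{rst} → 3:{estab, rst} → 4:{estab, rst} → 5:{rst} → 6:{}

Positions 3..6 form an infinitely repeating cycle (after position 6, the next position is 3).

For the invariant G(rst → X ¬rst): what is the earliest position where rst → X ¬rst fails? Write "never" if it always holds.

Check rst → X ¬rst at each position in order: 0 ✓, 1 ✓.
At position 2 the labels are {rst} and the next position 3 has {estab, rst}, so rst → X ¬rst is false there. This is the first violation.

2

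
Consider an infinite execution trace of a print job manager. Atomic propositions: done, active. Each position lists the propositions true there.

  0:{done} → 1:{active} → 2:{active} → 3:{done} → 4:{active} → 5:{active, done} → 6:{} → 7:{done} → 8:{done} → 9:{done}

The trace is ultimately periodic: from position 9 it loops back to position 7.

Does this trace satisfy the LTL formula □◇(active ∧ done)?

Violated

◇(active ∧ done) must hold at every position from 0 onward. It fails at position 6, so □◇(active ∧ done) is false.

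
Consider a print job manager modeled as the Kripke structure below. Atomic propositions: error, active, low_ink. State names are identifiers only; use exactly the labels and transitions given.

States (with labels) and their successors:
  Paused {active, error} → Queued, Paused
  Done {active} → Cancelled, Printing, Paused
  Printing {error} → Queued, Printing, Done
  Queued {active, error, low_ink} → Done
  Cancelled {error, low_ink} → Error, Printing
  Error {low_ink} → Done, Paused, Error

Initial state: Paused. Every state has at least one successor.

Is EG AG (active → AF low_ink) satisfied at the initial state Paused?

No

States satisfying AG (active → AF low_ink): ∅.
States satisfying EG AG (active → AF low_ink): ∅.
No suitable path/successor from Paused witnesses the formula.
Paused ∉ Sat(EG AG (active → AF low_ink)).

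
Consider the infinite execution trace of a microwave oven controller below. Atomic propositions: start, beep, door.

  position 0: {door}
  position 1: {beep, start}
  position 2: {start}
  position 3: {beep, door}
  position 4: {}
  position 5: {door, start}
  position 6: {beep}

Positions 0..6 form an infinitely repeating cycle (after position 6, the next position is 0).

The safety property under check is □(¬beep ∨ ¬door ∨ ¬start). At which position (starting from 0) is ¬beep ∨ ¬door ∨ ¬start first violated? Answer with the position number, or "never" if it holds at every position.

never

¬beep ∨ ¬door ∨ ¬start holds at every position 0..6, and those are all the positions the trace ever visits, so the invariant □(¬beep ∨ ¬door ∨ ¬start) is never violated.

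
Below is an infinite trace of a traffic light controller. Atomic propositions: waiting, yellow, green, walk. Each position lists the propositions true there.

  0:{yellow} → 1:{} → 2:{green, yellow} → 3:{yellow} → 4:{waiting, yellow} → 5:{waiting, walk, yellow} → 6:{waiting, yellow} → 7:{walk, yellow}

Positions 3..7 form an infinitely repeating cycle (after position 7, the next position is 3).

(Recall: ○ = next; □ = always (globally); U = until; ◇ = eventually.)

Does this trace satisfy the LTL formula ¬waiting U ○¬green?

Walking from position 0: ○¬green first holds at position 0, and ¬waiting holds at every earlier position along the way, so ¬waiting U ○¬green holds.

Holds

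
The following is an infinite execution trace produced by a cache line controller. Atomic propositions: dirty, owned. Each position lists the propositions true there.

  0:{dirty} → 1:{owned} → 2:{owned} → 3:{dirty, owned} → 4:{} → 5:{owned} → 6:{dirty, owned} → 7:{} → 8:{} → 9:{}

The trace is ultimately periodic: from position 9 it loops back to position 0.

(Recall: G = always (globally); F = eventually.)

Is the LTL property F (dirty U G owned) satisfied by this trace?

dirty U G owned is false at every position 0..9, so it never becomes true and F (dirty U G owned) fails.

Does not hold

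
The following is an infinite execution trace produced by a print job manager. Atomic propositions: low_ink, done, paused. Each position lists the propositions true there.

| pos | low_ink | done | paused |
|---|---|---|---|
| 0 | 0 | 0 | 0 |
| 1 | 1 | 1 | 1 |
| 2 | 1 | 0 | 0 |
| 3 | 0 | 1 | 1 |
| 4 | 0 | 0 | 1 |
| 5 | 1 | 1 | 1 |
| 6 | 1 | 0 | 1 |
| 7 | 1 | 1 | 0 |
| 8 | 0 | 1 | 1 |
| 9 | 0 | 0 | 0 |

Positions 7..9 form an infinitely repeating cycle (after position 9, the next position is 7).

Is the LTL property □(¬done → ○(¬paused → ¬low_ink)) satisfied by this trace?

¬done → ○(¬paused → ¬low_ink) must hold at every position from 0 onward. It fails at position 6, so □(¬done → ○(¬paused → ¬low_ink)) is false.
Positions where ¬done holds: 0, 2, 4, 6, 9.
Check ○(¬paused → ¬low_ink) at each: 0→ok, 2→ok, 4→ok, 6→fails, 9→fails.

Does not hold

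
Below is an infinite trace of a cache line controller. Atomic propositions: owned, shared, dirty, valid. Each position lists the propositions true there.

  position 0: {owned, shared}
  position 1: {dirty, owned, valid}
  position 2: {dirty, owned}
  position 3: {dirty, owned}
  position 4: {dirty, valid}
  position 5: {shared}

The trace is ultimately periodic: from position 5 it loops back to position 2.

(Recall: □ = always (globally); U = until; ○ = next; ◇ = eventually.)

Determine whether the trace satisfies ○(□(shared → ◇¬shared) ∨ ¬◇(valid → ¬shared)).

The position after 0 is 1; □(shared → ◇¬shared) ∨ ¬◇(valid → ¬shared) is true there.

Holds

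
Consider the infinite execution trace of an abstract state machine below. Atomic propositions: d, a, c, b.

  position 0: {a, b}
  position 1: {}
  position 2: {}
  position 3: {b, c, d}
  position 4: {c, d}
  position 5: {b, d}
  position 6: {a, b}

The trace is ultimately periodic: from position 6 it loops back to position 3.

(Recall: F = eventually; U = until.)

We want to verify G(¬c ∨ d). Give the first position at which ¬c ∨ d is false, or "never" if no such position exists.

never

¬c ∨ d holds at every position 0..6, and those are all the positions the trace ever visits, so the invariant G(¬c ∨ d) is never violated.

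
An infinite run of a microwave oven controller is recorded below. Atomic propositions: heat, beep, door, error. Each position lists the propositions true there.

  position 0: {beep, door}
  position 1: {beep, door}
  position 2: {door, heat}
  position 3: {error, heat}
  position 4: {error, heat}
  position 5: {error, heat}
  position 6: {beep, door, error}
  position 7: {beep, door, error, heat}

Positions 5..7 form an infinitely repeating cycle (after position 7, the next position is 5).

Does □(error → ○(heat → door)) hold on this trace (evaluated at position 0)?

error → ○(heat → door) must hold at every position from 0 onward. It fails at position 3, so □(error → ○(heat → door)) is false.
Positions where error holds: 3, 4, 5, 6, 7.
Check ○(heat → door) at each: 3→fails, 4→fails, 5→ok, 6→ok, 7→fails.

No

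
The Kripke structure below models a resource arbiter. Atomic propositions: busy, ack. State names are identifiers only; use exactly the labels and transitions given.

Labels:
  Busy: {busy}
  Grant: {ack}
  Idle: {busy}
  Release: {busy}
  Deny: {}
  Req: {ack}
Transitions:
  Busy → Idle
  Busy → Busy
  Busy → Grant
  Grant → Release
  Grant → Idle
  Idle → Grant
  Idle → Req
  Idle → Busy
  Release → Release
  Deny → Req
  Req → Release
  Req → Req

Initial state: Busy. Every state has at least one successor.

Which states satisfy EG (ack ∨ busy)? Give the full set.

{Busy, Grant, Idle, Release, Req}

States satisfying ack ∨ busy: {Busy, Grant, Idle, Release, Req}.
States satisfying EG (ack ∨ busy): {Busy, Grant, Idle, Release, Req}.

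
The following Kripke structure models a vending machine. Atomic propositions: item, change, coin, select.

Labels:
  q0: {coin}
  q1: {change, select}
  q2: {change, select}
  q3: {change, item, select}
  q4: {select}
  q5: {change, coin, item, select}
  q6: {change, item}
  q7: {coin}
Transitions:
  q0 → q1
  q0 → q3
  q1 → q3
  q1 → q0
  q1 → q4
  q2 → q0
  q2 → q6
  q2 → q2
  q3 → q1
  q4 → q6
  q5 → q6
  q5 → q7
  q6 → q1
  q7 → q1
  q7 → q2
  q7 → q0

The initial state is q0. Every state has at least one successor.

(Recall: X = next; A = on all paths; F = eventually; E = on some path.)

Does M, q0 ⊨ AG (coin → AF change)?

Holds

States satisfying coin → AF change: {q0, q1, q2, q3, q4, q5, q6, q7}.
States satisfying AG (coin → AF change): {q0, q1, q2, q3, q4, q5, q6, q7}.
Every state reachable from q0 satisfies coin → AF change.
q0 ∈ Sat(AG (coin → AF change)).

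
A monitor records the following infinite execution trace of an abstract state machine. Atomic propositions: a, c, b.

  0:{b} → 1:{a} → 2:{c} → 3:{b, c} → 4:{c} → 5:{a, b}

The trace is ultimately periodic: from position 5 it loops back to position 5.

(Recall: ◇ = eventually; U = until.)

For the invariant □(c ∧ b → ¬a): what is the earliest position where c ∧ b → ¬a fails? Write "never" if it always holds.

never

c ∧ b → ¬a holds at every position 0..5, and those are all the positions the trace ever visits, so the invariant □(c ∧ b → ¬a) is never violated.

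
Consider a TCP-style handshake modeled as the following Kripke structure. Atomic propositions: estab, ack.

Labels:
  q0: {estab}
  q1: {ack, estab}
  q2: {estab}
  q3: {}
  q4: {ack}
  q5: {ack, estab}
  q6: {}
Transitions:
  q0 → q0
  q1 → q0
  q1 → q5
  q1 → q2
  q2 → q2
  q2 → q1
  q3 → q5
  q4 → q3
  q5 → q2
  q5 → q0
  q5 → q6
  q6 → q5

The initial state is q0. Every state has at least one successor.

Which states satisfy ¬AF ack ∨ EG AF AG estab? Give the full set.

{q0, q2}

States satisfying ack: {q1, q4, q5}.
States satisfying AF ack: {q1, q3, q4, q5, q6}.
States satisfying ¬AF ack: {q0, q2}.
States satisfying AF AG estab: {q0}.
States satisfying EG AF AG estab: {q0}.
States satisfying ¬AF ack ∨ EG AF AG estab: {q0, q2}.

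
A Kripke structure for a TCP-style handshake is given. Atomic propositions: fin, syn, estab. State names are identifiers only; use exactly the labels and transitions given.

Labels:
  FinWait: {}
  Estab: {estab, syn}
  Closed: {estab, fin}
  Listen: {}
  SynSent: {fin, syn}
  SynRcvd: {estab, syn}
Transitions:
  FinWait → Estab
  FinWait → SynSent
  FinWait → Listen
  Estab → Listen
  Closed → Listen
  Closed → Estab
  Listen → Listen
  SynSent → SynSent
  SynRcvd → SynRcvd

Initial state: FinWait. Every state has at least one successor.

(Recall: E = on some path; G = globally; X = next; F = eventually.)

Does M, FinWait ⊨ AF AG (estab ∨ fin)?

States satisfying AG (estab ∨ fin): {SynSent, SynRcvd}.
States satisfying AF AG (estab ∨ fin): {SynSent, SynRcvd}.
There is a path from FinWait along which AG (estab ∨ fin) never holds.
FinWait ∉ Sat(AF AG (estab ∨ fin)).

No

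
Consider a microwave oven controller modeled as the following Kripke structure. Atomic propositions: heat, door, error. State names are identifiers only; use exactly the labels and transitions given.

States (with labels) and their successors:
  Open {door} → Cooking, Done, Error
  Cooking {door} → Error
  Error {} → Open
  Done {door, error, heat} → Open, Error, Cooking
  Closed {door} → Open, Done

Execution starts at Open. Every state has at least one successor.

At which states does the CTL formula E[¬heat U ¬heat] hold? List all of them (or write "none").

{Open, Cooking, Error, Closed}

States satisfying ¬heat: {Open, Cooking, Error, Closed}.
States satisfying E[¬heat U ¬heat]: {Open, Cooking, Error, Closed}.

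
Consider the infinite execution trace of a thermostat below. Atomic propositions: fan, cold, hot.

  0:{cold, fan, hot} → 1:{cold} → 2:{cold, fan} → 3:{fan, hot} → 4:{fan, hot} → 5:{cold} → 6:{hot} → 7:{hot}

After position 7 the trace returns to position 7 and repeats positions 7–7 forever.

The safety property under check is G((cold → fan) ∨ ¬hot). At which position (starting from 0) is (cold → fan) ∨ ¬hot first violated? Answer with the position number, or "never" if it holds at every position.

never

(cold → fan) ∨ ¬hot holds at every position 0..7, and those are all the positions the trace ever visits, so the invariant G((cold → fan) ∨ ¬hot) is never violated.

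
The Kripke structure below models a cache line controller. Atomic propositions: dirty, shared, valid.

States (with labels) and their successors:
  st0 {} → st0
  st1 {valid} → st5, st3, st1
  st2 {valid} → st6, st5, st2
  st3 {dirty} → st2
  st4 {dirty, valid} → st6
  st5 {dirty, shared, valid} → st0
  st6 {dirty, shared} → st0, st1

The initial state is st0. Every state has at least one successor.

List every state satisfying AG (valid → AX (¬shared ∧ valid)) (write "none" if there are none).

States satisfying valid → AX (¬shared ∧ valid): {st0, st3, st6}.
States satisfying AG (valid → AX (¬shared ∧ valid)): {st0}.

{st0}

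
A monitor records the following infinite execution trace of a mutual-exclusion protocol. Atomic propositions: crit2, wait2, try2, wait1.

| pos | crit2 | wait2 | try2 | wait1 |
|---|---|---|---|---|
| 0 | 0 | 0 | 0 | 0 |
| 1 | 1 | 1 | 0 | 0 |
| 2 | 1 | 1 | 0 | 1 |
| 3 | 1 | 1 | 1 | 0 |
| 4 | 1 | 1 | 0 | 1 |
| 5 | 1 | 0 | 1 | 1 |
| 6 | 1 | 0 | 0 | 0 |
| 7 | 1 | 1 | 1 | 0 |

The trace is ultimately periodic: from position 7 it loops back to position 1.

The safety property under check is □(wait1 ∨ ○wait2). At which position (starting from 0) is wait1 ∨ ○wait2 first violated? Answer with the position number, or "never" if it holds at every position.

never

wait1 ∨ ○wait2 holds at every position 0..7, and those are all the positions the trace ever visits, so the invariant □(wait1 ∨ ○wait2) is never violated.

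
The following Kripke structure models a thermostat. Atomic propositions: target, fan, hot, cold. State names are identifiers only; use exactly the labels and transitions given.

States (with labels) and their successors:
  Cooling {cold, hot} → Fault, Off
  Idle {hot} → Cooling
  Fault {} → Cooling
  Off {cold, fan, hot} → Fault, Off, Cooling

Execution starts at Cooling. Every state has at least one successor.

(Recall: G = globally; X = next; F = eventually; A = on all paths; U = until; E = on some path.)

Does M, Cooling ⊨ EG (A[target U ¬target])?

States satisfying A[target U ¬target]: {Cooling, Idle, Fault, Off}.
States satisfying EG (A[target U ¬target]): {Cooling, Idle, Fault, Off}.
Cooling ∈ Sat(EG (A[target U ¬target])).

Yes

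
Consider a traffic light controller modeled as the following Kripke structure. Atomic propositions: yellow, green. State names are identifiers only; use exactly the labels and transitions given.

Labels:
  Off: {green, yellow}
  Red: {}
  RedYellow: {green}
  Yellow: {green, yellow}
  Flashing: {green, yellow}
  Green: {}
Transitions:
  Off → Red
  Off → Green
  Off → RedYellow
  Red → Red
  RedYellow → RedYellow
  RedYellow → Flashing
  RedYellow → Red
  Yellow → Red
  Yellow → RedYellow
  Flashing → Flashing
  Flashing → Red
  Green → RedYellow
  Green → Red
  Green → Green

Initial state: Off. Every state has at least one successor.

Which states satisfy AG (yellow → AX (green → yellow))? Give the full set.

States satisfying yellow → AX (green → yellow): {Red, RedYellow, Flashing, Green}.
States satisfying AG (yellow → AX (green → yellow)): {Red, RedYellow, Flashing, Green}.

{Red, RedYellow, Flashing, Green}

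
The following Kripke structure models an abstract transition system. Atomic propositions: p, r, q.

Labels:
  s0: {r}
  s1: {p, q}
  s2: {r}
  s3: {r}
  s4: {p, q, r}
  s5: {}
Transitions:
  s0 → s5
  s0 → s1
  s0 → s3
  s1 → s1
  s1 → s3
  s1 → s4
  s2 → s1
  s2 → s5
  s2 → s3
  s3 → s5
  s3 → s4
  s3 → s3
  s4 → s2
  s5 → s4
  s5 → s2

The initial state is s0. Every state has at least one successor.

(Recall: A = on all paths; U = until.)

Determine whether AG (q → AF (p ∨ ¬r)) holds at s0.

Yes

States satisfying q → AF (p ∨ ¬r): {s0, s1, s2, s3, s4, s5}.
States satisfying AG (q → AF (p ∨ ¬r)): {s0, s1, s2, s3, s4, s5}.
Every state reachable from s0 satisfies q → AF (p ∨ ¬r).
s0 ∈ Sat(AG (q → AF (p ∨ ¬r))).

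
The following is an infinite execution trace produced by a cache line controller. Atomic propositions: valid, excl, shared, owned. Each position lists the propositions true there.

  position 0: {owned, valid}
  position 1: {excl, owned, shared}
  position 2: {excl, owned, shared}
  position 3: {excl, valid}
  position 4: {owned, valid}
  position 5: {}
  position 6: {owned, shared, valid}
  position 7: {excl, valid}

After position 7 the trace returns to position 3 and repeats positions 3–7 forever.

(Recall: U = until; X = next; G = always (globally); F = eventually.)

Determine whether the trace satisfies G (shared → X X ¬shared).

shared → X X ¬shared holds at every position 0..7, and those are all positions ever visited, so G (shared → X X ¬shared) holds.
Positions where shared holds: 1, 2, 6.
Check X X ¬shared at each: 1→ok, 2→ok, 6→ok.

Yes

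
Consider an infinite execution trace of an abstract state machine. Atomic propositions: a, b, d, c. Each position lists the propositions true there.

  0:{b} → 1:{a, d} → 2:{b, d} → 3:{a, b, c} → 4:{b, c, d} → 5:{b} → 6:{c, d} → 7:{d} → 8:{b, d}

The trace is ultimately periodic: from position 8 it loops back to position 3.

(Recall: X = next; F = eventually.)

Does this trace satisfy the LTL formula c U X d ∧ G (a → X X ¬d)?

Satisfied

Walking from position 0: X d first holds at position 0, and c holds at every earlier position along the way, so c U X d holds.
a → X X ¬d holds at every position 0..8, and those are all positions ever visited, so G (a → X X ¬d) holds.
Positions where a holds: 1, 3.
Check X X ¬d at each: 1→ok, 3→ok.
At position 0: c U X d is true; G (a → X X ¬d) is true; so c U X d ∧ G (a → X X ¬d) is true.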